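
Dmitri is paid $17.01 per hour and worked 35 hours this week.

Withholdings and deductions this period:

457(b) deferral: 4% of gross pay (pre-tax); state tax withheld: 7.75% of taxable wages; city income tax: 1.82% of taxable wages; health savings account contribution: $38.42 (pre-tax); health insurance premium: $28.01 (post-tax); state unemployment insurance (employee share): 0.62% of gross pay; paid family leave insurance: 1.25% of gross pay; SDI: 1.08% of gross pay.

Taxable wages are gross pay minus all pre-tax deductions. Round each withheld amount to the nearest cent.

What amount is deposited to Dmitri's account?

$436.53

Gross pay: 35 × $17.01 = $595.35
457(b) deferral: $595.35 × 0.04 = $23.81
Health savings account contribution: $38.42
Pre-tax total = $23.81 + $38.42 = $62.23
Taxable wages = $595.35 − $62.23 = $533.12
State tax withheld: $533.12 × 0.0775 = $41.32
City income tax: $533.12 × 0.0182 = $9.70
Paid family leave insurance: $595.35 × 0.0125 = $7.44
SDI: $595.35 × 0.0108 = $6.43
State unemployment insurance (employee share): $595.35 × 0.0062 = $3.69
Health insurance premium: $28.01
Total deductions = $23.81 + $38.42 + $41.32 + $9.70 + $7.44 + $6.43 + $3.69 + $28.01 = $158.82
Net pay = $595.35 − $158.82 = $436.53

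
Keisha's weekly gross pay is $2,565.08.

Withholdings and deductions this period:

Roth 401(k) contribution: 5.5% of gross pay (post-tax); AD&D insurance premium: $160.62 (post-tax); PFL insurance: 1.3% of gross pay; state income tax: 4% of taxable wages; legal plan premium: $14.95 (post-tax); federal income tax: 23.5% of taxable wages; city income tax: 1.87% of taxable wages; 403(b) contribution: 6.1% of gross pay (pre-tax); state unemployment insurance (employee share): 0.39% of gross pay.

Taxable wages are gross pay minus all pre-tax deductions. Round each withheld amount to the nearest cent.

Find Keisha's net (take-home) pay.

$1,341.21

403(b) contribution: $2,565.08 × 0.061 = $156.47
Taxable wages = $2,565.08 − $156.47 = $2,408.61
State income tax: $2,408.61 × 0.04 = $96.34
City income tax: $2,408.61 × 0.0187 = $45.04
Federal income tax: $2,408.61 × 0.235 = $566.02
PFL insurance: $2,565.08 × 0.013 = $33.35
State unemployment insurance (employee share): $2,565.08 × 0.0039 = $10.00
Legal plan premium: $14.95
Roth 401(k) contribution: $2,565.08 × 0.055 = $141.08
AD&D insurance premium: $160.62
Total deductions = $156.47 + $96.34 + $45.04 + $566.02 + $33.35 + $10.00 + $14.95 + $141.08 + $160.62 = $1,223.87
Net pay = $2,565.08 − $1,223.87 = $1,341.21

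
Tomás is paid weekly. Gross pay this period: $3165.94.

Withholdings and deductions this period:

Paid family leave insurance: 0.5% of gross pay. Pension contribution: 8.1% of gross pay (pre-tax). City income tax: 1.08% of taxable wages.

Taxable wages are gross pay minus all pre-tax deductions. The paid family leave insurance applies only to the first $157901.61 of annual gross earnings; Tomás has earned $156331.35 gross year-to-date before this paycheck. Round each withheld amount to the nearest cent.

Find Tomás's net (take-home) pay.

$2870.23

Pension contribution: $3165.94 × 0.081 = $256.44
Taxable wages = $3165.94 − $256.44 = $2909.50
City income tax: $2909.50 × 0.0108 = $31.42
Paid family leave insurance: only $157901.61 − $156331.35 = $1570.26 of this check is subject → $1570.26 × 0.005 = $7.85
Total deductions = $256.44 + $31.42 + $7.85 = $295.71
Net pay = $3165.94 − $295.71 = $2870.23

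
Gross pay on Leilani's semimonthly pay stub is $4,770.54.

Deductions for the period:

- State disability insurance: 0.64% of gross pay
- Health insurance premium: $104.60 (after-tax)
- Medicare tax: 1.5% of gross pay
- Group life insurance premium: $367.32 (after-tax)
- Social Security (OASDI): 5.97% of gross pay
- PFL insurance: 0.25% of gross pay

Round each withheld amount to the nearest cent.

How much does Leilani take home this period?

PFL insurance: $4,770.54 × 0.0025 = $11.93
Social Security (OASDI): $4,770.54 × 0.0597 = $284.80
State disability insurance: $4,770.54 × 0.0064 = $30.53
Medicare tax: $4,770.54 × 0.015 = $71.56
Group life insurance premium: $367.32
Health insurance premium: $104.60
Total deductions = $11.93 + $284.80 + $30.53 + $71.56 + $367.32 + $104.60 = $870.74
Net pay = $4,770.54 − $870.74 = $3,899.80

$3,899.80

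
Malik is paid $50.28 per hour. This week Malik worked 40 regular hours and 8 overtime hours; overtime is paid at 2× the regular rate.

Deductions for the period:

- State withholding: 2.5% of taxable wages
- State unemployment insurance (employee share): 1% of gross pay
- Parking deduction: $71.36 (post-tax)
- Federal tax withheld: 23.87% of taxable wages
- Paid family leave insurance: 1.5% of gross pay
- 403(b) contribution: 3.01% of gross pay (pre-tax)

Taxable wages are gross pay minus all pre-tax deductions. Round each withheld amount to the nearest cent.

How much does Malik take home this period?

$1,869.03

Regular pay: 40 × $50.28 = $2,011.20
Overtime pay: 8 × $50.28 × 2 = $804.48
Gross pay = $2,011.20 + $804.48 = $2,815.68
403(b) contribution: $2,815.68 × 0.0301 = $84.75
Taxable wages = $2,815.68 − $84.75 = $2,730.93
Federal tax withheld: $2,730.93 × 0.2387 = $651.87
State withholding: $2,730.93 × 0.025 = $68.27
State unemployment insurance (employee share): $2,815.68 × 0.01 = $28.16
Paid family leave insurance: $2,815.68 × 0.015 = $42.24
Parking deduction: $71.36
Total deductions = $84.75 + $651.87 + $68.27 + $28.16 + $42.24 + $71.36 = $946.65
Net pay = $2,815.68 − $946.65 = $1,869.03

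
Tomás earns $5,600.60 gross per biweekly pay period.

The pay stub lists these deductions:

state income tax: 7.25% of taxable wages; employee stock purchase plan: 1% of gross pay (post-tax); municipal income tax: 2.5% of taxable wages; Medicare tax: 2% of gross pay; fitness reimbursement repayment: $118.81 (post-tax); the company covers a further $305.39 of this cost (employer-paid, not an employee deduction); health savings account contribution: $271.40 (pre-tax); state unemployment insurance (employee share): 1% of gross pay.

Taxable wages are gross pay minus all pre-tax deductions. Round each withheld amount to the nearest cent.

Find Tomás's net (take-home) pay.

$4,466.76

Health savings account contribution: $271.40
Taxable wages = $5,600.60 − $271.40 = $5,329.20
Municipal income tax: $5,329.20 × 0.025 = $133.23
State income tax: $5,329.20 × 0.0725 = $386.37
Medicare tax: $5,600.60 × 0.02 = $112.01
State unemployment insurance (employee share): $5,600.60 × 0.01 = $56.01
Employee stock purchase plan: $5,600.60 × 0.01 = $56.01
Fitness reimbursement repayment: $118.81
(Employer's $305.39 toward fitness reimbursement repayment is not withheld from the employee.)
Total deductions = $271.40 + $133.23 + $386.37 + $112.01 + $56.01 + $56.01 + $118.81 = $1,133.84
Net pay = $5,600.60 − $1,133.84 = $4,466.76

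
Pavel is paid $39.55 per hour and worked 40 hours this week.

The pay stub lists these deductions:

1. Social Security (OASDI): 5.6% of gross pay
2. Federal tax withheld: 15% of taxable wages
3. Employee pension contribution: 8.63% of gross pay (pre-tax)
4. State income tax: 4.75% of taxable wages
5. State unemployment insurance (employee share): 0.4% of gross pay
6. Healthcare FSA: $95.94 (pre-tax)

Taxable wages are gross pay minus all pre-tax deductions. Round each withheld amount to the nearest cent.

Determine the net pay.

Gross pay: 40 × $39.55 = $1,582.00
Employee pension contribution: $1,582.00 × 0.0863 = $136.53
Healthcare FSA: $95.94
Pre-tax total = $136.53 + $95.94 = $232.47
Taxable wages = $1,582.00 − $232.47 = $1,349.53
State income tax: $1,349.53 × 0.0475 = $64.10
Federal tax withheld: $1,349.53 × 0.15 = $202.43
Social Security (OASDI): $1,582.00 × 0.056 = $88.59
State unemployment insurance (employee share): $1,582.00 × 0.004 = $6.33
Total deductions = $136.53 + $95.94 + $64.10 + $202.43 + $88.59 + $6.33 = $593.92
Net pay = $1,582.00 − $593.92 = $988.08

$988.08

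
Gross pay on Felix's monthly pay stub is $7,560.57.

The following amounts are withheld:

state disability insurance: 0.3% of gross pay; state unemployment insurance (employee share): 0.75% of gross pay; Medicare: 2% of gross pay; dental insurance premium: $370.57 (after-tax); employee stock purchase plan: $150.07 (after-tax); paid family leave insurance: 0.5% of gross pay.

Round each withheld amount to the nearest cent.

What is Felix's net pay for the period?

$6,771.54

State unemployment insurance (employee share): $7,560.57 × 0.0075 = $56.70
Medicare: $7,560.57 × 0.02 = $151.21
Paid family leave insurance: $7,560.57 × 0.005 = $37.80
State disability insurance: $7,560.57 × 0.003 = $22.68
Dental insurance premium: $370.57
Employee stock purchase plan: $150.07
Total deductions = $56.70 + $151.21 + $37.80 + $22.68 + $370.57 + $150.07 = $789.03
Net pay = $7,560.57 − $789.03 = $6,771.54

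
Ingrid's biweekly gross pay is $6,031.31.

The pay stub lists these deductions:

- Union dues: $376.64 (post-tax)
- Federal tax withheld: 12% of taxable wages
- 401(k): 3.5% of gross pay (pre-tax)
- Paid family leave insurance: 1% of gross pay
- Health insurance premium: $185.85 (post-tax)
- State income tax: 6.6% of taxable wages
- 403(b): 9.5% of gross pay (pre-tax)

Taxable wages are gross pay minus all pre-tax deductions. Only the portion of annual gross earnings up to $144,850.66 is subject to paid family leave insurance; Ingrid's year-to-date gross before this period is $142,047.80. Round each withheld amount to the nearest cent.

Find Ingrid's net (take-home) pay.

$3,680.73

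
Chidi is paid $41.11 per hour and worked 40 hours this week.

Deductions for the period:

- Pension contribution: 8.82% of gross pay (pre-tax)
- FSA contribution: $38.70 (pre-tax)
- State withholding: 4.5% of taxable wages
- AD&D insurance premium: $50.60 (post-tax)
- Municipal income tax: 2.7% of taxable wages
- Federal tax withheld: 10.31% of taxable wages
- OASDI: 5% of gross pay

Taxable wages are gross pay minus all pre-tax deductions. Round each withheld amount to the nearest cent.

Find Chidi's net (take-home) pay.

Gross pay: 40 × $41.11 = $1,644.40
Pension contribution: $1,644.40 × 0.0882 = $145.04
FSA contribution: $38.70
Pre-tax total = $145.04 + $38.70 = $183.74
Taxable wages = $1,644.40 − $183.74 = $1,460.66
State withholding: $1,460.66 × 0.045 = $65.73
Federal tax withheld: $1,460.66 × 0.1031 = $150.59
Municipal income tax: $1,460.66 × 0.027 = $39.44
OASDI: $1,644.40 × 0.05 = $82.22
AD&D insurance premium: $50.60
Total deductions = $145.04 + $38.70 + $65.73 + $150.59 + $39.44 + $82.22 + $50.60 = $572.32
Net pay = $1,644.40 − $572.32 = $1,072.08

$1,072.08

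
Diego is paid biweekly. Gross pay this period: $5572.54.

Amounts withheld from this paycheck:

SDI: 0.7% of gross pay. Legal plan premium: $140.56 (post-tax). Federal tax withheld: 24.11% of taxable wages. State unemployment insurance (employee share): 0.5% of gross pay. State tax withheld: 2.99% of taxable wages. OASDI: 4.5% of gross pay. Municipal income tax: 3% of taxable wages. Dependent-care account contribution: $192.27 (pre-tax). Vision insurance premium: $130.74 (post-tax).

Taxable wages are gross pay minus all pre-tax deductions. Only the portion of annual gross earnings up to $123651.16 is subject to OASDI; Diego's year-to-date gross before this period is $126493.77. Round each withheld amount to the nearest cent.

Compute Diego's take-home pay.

Dependent-care account contribution: $192.27
Taxable wages = $5572.54 − $192.27 = $5380.27
Municipal income tax: $5380.27 × 0.03 = $161.41
Federal tax withheld: $5380.27 × 0.2411 = $1297.18
State tax withheld: $5380.27 × 0.0299 = $160.87
State unemployment insurance (employee share): $5572.54 × 0.005 = $27.86
OASDI: annual cap $123651.16 already reached (YTD $126493.77), so $0.00
SDI: $5572.54 × 0.007 = $39.01
Legal plan premium: $140.56
Vision insurance premium: $130.74
Total deductions = $192.27 + $161.41 + $1297.18 + $160.87 + $27.86 + $0.00 + $39.01 + $140.56 + $130.74 = $2149.90
Net pay = $5572.54 − $2149.90 = $3422.64

$3422.64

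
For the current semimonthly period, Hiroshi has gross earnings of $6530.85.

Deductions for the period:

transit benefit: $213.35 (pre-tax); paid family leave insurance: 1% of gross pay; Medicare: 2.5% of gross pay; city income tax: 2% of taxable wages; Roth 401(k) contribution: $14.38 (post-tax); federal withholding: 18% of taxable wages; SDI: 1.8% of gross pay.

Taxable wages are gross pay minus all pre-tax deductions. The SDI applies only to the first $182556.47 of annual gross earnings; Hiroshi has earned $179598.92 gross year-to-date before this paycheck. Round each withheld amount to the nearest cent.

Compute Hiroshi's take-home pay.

Transit benefit: $213.35
Taxable wages = $6530.85 − $213.35 = $6317.50
Federal withholding: $6317.50 × 0.18 = $1137.15
City income tax: $6317.50 × 0.02 = $126.35
Paid family leave insurance: $6530.85 × 0.01 = $65.31
SDI: only $182556.47 − $179598.92 = $2957.55 of this check is subject → $2957.55 × 0.018 = $53.24
Medicare: $6530.85 × 0.025 = $163.27
Roth 401(k) contribution: $14.38
Total deductions = $213.35 + $1137.15 + $126.35 + $65.31 + $53.24 + $163.27 + $14.38 = $1773.05
Net pay = $6530.85 − $1773.05 = $4757.80

$4757.80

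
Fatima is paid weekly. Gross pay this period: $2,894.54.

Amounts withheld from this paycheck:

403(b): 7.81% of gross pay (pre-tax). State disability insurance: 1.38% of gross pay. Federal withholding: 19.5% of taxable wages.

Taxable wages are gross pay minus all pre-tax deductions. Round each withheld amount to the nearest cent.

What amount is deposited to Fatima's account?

$2,108.19

403(b): $2,894.54 × 0.0781 = $226.06
Taxable wages = $2,894.54 − $226.06 = $2,668.48
Federal withholding: $2,668.48 × 0.195 = $520.35
State disability insurance: $2,894.54 × 0.0138 = $39.94
Total deductions = $226.06 + $520.35 + $39.94 = $786.35
Net pay = $2,894.54 − $786.35 = $2,108.19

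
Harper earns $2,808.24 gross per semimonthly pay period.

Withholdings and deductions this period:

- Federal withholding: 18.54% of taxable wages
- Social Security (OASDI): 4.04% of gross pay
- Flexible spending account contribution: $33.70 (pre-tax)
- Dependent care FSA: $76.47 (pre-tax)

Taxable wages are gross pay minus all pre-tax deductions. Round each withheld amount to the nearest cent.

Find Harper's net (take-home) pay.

Flexible spending account contribution: $33.70
Dependent care FSA: $76.47
Pre-tax total = $33.70 + $76.47 = $110.17
Taxable wages = $2,808.24 − $110.17 = $2,698.07
Federal withholding: $2,698.07 × 0.1854 = $500.22
Social Security (OASDI): $2,808.24 × 0.0404 = $113.45
Total deductions = $33.70 + $76.47 + $500.22 + $113.45 = $723.84
Net pay = $2,808.24 − $723.84 = $2,084.40

$2,084.40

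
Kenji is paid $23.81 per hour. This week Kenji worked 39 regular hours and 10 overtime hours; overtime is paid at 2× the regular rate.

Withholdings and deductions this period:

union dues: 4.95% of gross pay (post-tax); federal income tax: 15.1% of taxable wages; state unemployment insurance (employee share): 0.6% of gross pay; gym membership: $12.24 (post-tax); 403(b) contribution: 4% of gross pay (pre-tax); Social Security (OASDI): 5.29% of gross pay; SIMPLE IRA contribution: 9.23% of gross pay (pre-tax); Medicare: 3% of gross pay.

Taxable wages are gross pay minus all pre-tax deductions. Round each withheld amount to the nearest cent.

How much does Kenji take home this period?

$828.22

Regular pay: 39 × $23.81 = $928.59
Overtime pay: 10 × $23.81 × 2 = $476.20
Gross pay = $928.59 + $476.20 = $1,404.79
403(b) contribution: $1,404.79 × 0.04 = $56.19
SIMPLE IRA contribution: $1,404.79 × 0.0923 = $129.66
Pre-tax total = $56.19 + $129.66 = $185.85
Taxable wages = $1,404.79 − $185.85 = $1,218.94
Federal income tax: $1,218.94 × 0.151 = $184.06
State unemployment insurance (employee share): $1,404.79 × 0.006 = $8.43
Medicare: $1,404.79 × 0.03 = $42.14
Social Security (OASDI): $1,404.79 × 0.0529 = $74.31
Union dues: $1,404.79 × 0.0495 = $69.54
Gym membership: $12.24
Total deductions = $56.19 + $129.66 + $184.06 + $8.43 + $42.14 + $74.31 + $69.54 + $12.24 = $576.57
Net pay = $1,404.79 − $576.57 = $828.22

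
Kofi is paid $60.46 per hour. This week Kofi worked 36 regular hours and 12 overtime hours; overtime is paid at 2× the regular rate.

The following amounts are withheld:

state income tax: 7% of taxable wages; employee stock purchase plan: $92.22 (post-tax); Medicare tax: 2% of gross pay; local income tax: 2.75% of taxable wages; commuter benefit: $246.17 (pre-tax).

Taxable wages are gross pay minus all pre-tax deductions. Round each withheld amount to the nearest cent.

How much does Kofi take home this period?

$2,886.97

Regular pay: 36 × $60.46 = $2,176.56
Overtime pay: 12 × $60.46 × 2 = $1,451.04
Gross pay = $2,176.56 + $1,451.04 = $3,627.60
Commuter benefit: $246.17
Taxable wages = $3,627.60 − $246.17 = $3,381.43
State income tax: $3,381.43 × 0.07 = $236.70
Local income tax: $3,381.43 × 0.0275 = $92.99
Medicare tax: $3,627.60 × 0.02 = $72.55
Employee stock purchase plan: $92.22
Total deductions = $246.17 + $236.70 + $92.99 + $72.55 + $92.22 = $740.63
Net pay = $3,627.60 − $740.63 = $2,886.97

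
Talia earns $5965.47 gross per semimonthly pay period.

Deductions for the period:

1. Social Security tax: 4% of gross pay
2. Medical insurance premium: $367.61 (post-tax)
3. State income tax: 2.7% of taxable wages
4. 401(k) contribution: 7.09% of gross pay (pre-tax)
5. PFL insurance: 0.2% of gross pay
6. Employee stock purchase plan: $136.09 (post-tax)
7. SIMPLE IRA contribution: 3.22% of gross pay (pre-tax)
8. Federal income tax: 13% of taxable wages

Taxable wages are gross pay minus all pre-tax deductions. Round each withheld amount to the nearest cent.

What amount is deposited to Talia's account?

401(k) contribution: $5965.47 × 0.0709 = $422.95
SIMPLE IRA contribution: $5965.47 × 0.0322 = $192.09
Pre-tax total = $422.95 + $192.09 = $615.04
Taxable wages = $5965.47 − $615.04 = $5350.43
Federal income tax: $5350.43 × 0.13 = $695.56
State income tax: $5350.43 × 0.027 = $144.46
PFL insurance: $5965.47 × 0.002 = $11.93
Social Security tax: $5965.47 × 0.04 = $238.62
Medical insurance premium: $367.61
Employee stock purchase plan: $136.09
Total deductions = $422.95 + $192.09 + $695.56 + $144.46 + $11.93 + $238.62 + $367.61 + $136.09 = $2209.31
Net pay = $5965.47 − $2209.31 = $3756.16

$3756.16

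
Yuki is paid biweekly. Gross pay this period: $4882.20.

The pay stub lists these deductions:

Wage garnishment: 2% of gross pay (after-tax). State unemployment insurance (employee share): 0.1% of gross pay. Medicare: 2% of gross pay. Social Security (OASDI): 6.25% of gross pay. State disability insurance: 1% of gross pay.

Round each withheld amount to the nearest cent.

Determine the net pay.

State disability insurance: $4882.20 × 0.01 = $48.82
State unemployment insurance (employee share): $4882.20 × 0.001 = $4.88
Social Security (OASDI): $4882.20 × 0.0625 = $305.14
Medicare: $4882.20 × 0.02 = $97.64
Wage garnishment: $4882.20 × 0.02 = $97.64
Total deductions = $48.82 + $4.88 + $305.14 + $97.64 + $97.64 = $554.12
Net pay = $4882.20 − $554.12 = $4328.08

$4328.08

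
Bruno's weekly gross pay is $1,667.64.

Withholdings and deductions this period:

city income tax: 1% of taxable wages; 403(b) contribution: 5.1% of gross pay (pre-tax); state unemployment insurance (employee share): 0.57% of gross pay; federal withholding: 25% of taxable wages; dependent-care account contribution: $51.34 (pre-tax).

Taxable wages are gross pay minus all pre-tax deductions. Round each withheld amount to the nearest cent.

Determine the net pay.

$1,123.62

Dependent-care account contribution: $51.34
403(b) contribution: $1,667.64 × 0.051 = $85.05
Pre-tax total = $51.34 + $85.05 = $136.39
Taxable wages = $1,667.64 − $136.39 = $1,531.25
Federal withholding: $1,531.25 × 0.25 = $382.81
City income tax: $1,531.25 × 0.01 = $15.31
State unemployment insurance (employee share): $1,667.64 × 0.0057 = $9.51
Total deductions = $51.34 + $85.05 + $382.81 + $15.31 + $9.51 = $544.02
Net pay = $1,667.64 − $544.02 = $1,123.62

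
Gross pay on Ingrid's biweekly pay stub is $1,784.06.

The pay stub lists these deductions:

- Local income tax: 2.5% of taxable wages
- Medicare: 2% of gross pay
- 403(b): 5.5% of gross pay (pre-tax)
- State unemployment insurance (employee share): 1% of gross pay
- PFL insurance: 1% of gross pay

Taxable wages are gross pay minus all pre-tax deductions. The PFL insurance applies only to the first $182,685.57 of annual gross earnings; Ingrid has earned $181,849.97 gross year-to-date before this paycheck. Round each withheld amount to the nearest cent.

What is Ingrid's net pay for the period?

$1,581.91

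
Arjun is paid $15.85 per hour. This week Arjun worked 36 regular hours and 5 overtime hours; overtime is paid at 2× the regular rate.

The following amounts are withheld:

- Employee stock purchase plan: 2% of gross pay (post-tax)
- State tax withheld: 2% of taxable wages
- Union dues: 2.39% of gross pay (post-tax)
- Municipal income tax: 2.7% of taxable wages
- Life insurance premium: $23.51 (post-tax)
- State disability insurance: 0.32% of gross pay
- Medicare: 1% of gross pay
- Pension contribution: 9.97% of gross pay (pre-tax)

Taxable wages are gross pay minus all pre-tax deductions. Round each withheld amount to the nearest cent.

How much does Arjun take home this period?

$560.42

Regular pay: 36 × $15.85 = $570.60
Overtime pay: 5 × $15.85 × 2 = $158.50
Gross pay = $570.60 + $158.50 = $729.10
Pension contribution: $729.10 × 0.0997 = $72.69
Taxable wages = $729.10 − $72.69 = $656.41
State tax withheld: $656.41 × 0.02 = $13.13
Municipal income tax: $656.41 × 0.027 = $17.72
State disability insurance: $729.10 × 0.0032 = $2.33
Medicare: $729.10 × 0.01 = $7.29
Employee stock purchase plan: $729.10 × 0.02 = $14.58
Life insurance premium: $23.51
Union dues: $729.10 × 0.0239 = $17.43
Total deductions = $72.69 + $13.13 + $17.72 + $2.33 + $7.29 + $14.58 + $23.51 + $17.43 = $168.68
Net pay = $729.10 − $168.68 = $560.42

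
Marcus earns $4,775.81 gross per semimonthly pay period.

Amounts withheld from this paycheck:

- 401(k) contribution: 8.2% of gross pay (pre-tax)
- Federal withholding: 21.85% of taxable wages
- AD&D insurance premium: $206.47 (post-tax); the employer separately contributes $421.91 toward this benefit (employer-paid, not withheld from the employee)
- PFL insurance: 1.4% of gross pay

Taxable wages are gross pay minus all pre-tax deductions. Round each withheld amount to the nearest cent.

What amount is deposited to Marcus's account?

401(k) contribution: $4,775.81 × 0.082 = $391.62
Taxable wages = $4,775.81 − $391.62 = $4,384.19
Federal withholding: $4,384.19 × 0.2185 = $957.95
PFL insurance: $4,775.81 × 0.014 = $66.86
AD&D insurance premium: $206.47
(Employer's $421.91 toward AD&D insurance premium is not withheld from the employee.)
Total deductions = $391.62 + $957.95 + $66.86 + $206.47 = $1,622.90
Net pay = $4,775.81 − $1,622.90 = $3,152.91

$3,152.91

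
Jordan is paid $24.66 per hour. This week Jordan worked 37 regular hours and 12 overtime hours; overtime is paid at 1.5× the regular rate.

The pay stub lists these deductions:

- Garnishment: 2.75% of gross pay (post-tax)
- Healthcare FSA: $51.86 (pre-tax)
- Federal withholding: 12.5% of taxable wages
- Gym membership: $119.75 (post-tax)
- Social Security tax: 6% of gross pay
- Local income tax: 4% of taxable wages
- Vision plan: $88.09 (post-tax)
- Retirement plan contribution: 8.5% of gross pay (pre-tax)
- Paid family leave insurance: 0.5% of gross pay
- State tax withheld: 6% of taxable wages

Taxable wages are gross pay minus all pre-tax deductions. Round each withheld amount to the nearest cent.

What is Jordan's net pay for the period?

$588.29

Regular pay: 37 × $24.66 = $912.42
Overtime pay: 12 × $24.66 × 1.5 = $443.88
Gross pay = $912.42 + $443.88 = $1,356.30
Healthcare FSA: $51.86
Retirement plan contribution: $1,356.30 × 0.085 = $115.29
Pre-tax total = $51.86 + $115.29 = $167.15
Taxable wages = $1,356.30 − $167.15 = $1,189.15
State tax withheld: $1,189.15 × 0.06 = $71.35
Federal withholding: $1,189.15 × 0.125 = $148.64
Local income tax: $1,189.15 × 0.04 = $47.57
Social Security tax: $1,356.30 × 0.06 = $81.38
Paid family leave insurance: $1,356.30 × 0.005 = $6.78
Vision plan: $88.09
Garnishment: $1,356.30 × 0.0275 = $37.30
Gym membership: $119.75
Total deductions = $51.86 + $115.29 + $71.35 + $148.64 + $47.57 + $81.38 + $6.78 + $88.09 + $37.30 + $119.75 = $768.01
Net pay = $1,356.30 − $768.01 = $588.29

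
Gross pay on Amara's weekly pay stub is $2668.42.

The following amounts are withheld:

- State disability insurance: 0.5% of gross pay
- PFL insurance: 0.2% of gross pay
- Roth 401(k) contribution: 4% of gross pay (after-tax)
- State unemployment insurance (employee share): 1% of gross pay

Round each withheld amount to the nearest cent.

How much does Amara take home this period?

State unemployment insurance (employee share): $2668.42 × 0.01 = $26.68
State disability insurance: $2668.42 × 0.005 = $13.34
PFL insurance: $2668.42 × 0.002 = $5.34
Roth 401(k) contribution: $2668.42 × 0.04 = $106.74
Total deductions = $26.68 + $13.34 + $5.34 + $106.74 = $152.10
Net pay = $2668.42 − $152.10 = $2516.32

$2516.32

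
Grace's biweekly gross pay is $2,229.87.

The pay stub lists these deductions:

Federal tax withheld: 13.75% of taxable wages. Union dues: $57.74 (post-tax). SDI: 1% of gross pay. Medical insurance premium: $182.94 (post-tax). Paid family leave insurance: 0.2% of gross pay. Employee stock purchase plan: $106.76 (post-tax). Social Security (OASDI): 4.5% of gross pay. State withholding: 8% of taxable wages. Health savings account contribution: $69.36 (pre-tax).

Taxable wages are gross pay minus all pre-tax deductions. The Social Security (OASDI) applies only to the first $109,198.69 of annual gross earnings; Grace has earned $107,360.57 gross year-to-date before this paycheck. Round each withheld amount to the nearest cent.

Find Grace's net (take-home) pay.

$1,233.68

Health savings account contribution: $69.36
Taxable wages = $2,229.87 − $69.36 = $2,160.51
State withholding: $2,160.51 × 0.08 = $172.84
Federal tax withheld: $2,160.51 × 0.1375 = $297.07
SDI: $2,229.87 × 0.01 = $22.30
Paid family leave insurance: $2,229.87 × 0.002 = $4.46
Social Security (OASDI): only $109,198.69 − $107,360.57 = $1,838.12 of this check is subject → $1,838.12 × 0.045 = $82.72
Union dues: $57.74
Medical insurance premium: $182.94
Employee stock purchase plan: $106.76
Total deductions = $69.36 + $172.84 + $297.07 + $22.30 + $4.46 + $82.72 + $57.74 + $182.94 + $106.76 = $996.19
Net pay = $2,229.87 − $996.19 = $1,233.68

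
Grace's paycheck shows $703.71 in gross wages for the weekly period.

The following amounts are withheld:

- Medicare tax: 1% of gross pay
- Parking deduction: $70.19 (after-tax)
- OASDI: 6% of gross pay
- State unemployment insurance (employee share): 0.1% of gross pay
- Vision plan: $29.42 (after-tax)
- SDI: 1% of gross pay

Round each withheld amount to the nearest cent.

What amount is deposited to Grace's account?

SDI: $703.71 × 0.01 = $7.04
OASDI: $703.71 × 0.06 = $42.22
State unemployment insurance (employee share): $703.71 × 0.001 = $0.70
Medicare tax: $703.71 × 0.01 = $7.04
Parking deduction: $70.19
Vision plan: $29.42
Total deductions = $7.04 + $42.22 + $0.70 + $7.04 + $70.19 + $29.42 = $156.61
Net pay = $703.71 − $156.61 = $547.10

$547.10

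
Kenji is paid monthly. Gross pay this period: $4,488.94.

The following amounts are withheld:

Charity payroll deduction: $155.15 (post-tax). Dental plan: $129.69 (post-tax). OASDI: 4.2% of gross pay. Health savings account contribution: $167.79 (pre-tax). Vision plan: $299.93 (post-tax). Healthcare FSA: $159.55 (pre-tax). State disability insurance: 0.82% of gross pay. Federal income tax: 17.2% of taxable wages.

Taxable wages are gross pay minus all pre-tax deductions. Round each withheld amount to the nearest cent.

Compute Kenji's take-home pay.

Healthcare FSA: $159.55
Health savings account contribution: $167.79
Pre-tax total = $159.55 + $167.79 = $327.34
Taxable wages = $4,488.94 − $327.34 = $4,161.60
Federal income tax: $4,161.60 × 0.172 = $715.80
OASDI: $4,488.94 × 0.042 = $188.54
State disability insurance: $4,488.94 × 0.0082 = $36.81
Charity payroll deduction: $155.15
Dental plan: $129.69
Vision plan: $299.93
Total deductions = $159.55 + $167.79 + $715.80 + $188.54 + $36.81 + $155.15 + $129.69 + $299.93 = $1,853.26
Net pay = $4,488.94 − $1,853.26 = $2,635.68

$2,635.68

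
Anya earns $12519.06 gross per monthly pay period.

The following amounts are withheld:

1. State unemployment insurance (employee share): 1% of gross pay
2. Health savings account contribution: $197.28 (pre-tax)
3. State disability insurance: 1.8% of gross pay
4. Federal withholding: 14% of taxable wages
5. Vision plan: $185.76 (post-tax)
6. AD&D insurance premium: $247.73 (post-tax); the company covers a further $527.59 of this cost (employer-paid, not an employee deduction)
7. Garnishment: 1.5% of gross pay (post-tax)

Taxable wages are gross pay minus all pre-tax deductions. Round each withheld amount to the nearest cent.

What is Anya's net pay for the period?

$9624.92

Health savings account contribution: $197.28
Taxable wages = $12519.06 − $197.28 = $12321.78
Federal withholding: $12321.78 × 0.14 = $1725.05
State disability insurance: $12519.06 × 0.018 = $225.34
State unemployment insurance (employee share): $12519.06 × 0.01 = $125.19
AD&D insurance premium: $247.73
Vision plan: $185.76
Garnishment: $12519.06 × 0.015 = $187.79
(Employer's $527.59 toward AD&D insurance premium is not withheld from the employee.)
Total deductions = $197.28 + $1725.05 + $225.34 + $125.19 + $247.73 + $185.76 + $187.79 = $2894.14
Net pay = $12519.06 − $2894.14 = $9624.92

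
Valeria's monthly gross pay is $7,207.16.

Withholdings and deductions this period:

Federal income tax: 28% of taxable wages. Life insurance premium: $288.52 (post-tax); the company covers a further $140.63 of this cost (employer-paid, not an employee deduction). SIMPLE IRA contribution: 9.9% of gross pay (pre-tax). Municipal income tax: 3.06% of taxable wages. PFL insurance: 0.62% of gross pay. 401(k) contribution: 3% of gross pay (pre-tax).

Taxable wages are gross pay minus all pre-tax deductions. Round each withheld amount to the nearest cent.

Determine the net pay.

$3,994.47

SIMPLE IRA contribution: $7,207.16 × 0.099 = $713.51
401(k) contribution: $7,207.16 × 0.03 = $216.21
Pre-tax total = $713.51 + $216.21 = $929.72
Taxable wages = $7,207.16 − $929.72 = $6,277.44
Municipal income tax: $6,277.44 × 0.0306 = $192.09
Federal income tax: $6,277.44 × 0.28 = $1,757.68
PFL insurance: $7,207.16 × 0.0062 = $44.68
Life insurance premium: $288.52
(Employer's $140.63 toward life insurance premium is not withheld from the employee.)
Total deductions = $713.51 + $216.21 + $192.09 + $1,757.68 + $44.68 + $288.52 = $3,212.69
Net pay = $7,207.16 − $3,212.69 = $3,994.47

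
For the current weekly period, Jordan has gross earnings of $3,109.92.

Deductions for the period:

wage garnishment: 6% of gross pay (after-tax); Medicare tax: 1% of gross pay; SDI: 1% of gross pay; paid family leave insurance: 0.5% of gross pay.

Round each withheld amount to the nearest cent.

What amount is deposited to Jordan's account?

Paid family leave insurance: $3,109.92 × 0.005 = $15.55
SDI: $3,109.92 × 0.01 = $31.10
Medicare tax: $3,109.92 × 0.01 = $31.10
Wage garnishment: $3,109.92 × 0.06 = $186.60
Total deductions = $15.55 + $31.10 + $31.10 + $186.60 = $264.35
Net pay = $3,109.92 − $264.35 = $2,845.57

$2,845.57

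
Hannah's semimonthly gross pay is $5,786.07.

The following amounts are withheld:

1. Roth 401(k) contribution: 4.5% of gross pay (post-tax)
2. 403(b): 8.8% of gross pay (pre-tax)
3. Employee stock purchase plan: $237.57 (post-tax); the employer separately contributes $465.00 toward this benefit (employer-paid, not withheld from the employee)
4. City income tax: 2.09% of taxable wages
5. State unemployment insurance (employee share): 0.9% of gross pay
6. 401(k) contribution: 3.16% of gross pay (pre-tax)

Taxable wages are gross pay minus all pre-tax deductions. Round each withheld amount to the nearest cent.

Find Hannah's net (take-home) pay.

$4,437.58

403(b): $5,786.07 × 0.088 = $509.17
401(k) contribution: $5,786.07 × 0.0316 = $182.84
Pre-tax total = $509.17 + $182.84 = $692.01
Taxable wages = $5,786.07 − $692.01 = $5,094.06
City income tax: $5,094.06 × 0.0209 = $106.47
State unemployment insurance (employee share): $5,786.07 × 0.009 = $52.07
Employee stock purchase plan: $237.57
Roth 401(k) contribution: $5,786.07 × 0.045 = $260.37
(Employer's $465.00 toward employee stock purchase plan is not withheld from the employee.)
Total deductions = $509.17 + $182.84 + $106.47 + $52.07 + $237.57 + $260.37 = $1,348.49
Net pay = $5,786.07 − $1,348.49 = $4,437.58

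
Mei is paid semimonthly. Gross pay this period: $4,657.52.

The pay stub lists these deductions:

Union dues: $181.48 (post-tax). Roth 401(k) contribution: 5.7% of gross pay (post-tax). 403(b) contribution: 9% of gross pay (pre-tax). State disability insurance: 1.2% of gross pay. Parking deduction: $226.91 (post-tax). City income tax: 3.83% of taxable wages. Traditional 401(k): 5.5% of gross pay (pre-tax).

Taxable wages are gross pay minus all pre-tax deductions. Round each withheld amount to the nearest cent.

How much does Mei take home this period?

$3,099.90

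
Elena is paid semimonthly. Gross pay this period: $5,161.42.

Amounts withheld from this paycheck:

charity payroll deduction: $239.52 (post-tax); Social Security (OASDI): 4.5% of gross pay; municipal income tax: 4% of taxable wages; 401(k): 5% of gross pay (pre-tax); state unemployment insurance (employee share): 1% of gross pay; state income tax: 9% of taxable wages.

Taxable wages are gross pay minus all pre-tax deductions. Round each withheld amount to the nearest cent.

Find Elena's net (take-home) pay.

401(k): $5,161.42 × 0.05 = $258.07
Taxable wages = $5,161.42 − $258.07 = $4,903.35
State income tax: $4,903.35 × 0.09 = $441.30
Municipal income tax: $4,903.35 × 0.04 = $196.13
State unemployment insurance (employee share): $5,161.42 × 0.01 = $51.61
Social Security (OASDI): $5,161.42 × 0.045 = $232.26
Charity payroll deduction: $239.52
Total deductions = $258.07 + $441.30 + $196.13 + $51.61 + $232.26 + $239.52 = $1,418.89
Net pay = $5,161.42 − $1,418.89 = $3,742.53

$3,742.53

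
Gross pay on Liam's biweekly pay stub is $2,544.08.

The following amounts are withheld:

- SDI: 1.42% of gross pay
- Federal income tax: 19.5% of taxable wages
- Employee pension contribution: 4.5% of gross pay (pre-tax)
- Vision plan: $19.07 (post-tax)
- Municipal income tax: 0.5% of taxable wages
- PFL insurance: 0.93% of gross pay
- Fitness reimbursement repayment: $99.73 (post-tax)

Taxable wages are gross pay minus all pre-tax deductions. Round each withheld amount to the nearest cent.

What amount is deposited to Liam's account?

$1,765.09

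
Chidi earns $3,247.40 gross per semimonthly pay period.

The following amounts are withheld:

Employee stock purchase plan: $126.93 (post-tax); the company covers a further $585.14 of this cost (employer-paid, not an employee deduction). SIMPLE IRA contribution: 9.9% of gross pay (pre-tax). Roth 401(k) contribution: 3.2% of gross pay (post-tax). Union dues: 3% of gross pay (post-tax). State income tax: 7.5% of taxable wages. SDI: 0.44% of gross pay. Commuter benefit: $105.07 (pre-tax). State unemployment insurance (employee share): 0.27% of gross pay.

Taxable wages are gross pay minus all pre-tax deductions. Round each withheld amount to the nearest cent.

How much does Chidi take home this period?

$2,257.95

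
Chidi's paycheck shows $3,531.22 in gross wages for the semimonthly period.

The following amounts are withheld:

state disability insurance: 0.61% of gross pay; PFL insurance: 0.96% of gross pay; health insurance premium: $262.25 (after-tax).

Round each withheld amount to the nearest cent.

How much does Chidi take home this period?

PFL insurance: $3,531.22 × 0.0096 = $33.90
State disability insurance: $3,531.22 × 0.0061 = $21.54
Health insurance premium: $262.25
Total deductions = $33.90 + $21.54 + $262.25 = $317.69
Net pay = $3,531.22 − $317.69 = $3,213.53

$3,213.53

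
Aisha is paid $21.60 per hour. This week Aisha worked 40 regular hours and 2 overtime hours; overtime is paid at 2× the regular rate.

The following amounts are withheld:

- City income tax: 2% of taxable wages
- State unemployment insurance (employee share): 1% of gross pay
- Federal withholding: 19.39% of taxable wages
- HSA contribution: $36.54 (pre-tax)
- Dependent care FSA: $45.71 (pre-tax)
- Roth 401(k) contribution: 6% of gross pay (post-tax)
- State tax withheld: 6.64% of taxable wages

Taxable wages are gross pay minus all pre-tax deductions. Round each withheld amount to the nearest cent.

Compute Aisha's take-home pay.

Regular pay: 40 × $21.60 = $864.00
Overtime pay: 2 × $21.60 × 2 = $86.40
Gross pay = $864.00 + $86.40 = $950.40
HSA contribution: $36.54
Dependent care FSA: $45.71
Pre-tax total = $36.54 + $45.71 = $82.25
Taxable wages = $950.40 − $82.25 = $868.15
City income tax: $868.15 × 0.02 = $17.36
State tax withheld: $868.15 × 0.0664 = $57.65
Federal withholding: $868.15 × 0.1939 = $168.33
State unemployment insurance (employee share): $950.40 × 0.01 = $9.50
Roth 401(k) contribution: $950.40 × 0.06 = $57.02
Total deductions = $36.54 + $45.71 + $17.36 + $57.65 + $168.33 + $9.50 + $57.02 = $392.11
Net pay = $950.40 − $392.11 = $558.29

$558.29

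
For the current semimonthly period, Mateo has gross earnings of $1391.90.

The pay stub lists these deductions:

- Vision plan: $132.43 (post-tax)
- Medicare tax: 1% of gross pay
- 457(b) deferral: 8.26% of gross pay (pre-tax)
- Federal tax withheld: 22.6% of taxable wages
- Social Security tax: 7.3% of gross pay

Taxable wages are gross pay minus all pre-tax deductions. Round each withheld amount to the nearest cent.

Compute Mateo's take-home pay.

457(b) deferral: $1391.90 × 0.0826 = $114.97
Taxable wages = $1391.90 − $114.97 = $1276.93
Federal tax withheld: $1276.93 × 0.226 = $288.59
Medicare tax: $1391.90 × 0.01 = $13.92
Social Security tax: $1391.90 × 0.073 = $101.61
Vision plan: $132.43
Total deductions = $114.97 + $288.59 + $13.92 + $101.61 + $132.43 = $651.52
Net pay = $1391.90 − $651.52 = $740.38

$740.38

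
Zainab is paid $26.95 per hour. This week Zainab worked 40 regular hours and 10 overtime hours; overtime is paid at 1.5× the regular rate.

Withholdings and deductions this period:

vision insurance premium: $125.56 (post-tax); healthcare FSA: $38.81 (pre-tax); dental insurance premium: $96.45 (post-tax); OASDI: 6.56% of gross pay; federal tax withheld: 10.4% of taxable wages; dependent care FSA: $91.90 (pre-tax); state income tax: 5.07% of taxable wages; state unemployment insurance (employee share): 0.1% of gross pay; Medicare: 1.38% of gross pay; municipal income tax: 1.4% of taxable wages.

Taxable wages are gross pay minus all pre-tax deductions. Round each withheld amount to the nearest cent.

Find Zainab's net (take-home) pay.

Regular pay: 40 × $26.95 = $1,078.00
Overtime pay: 10 × $26.95 × 1.5 = $404.25
Gross pay = $1,078.00 + $404.25 = $1,482.25
Dependent care FSA: $91.90
Healthcare FSA: $38.81
Pre-tax total = $91.90 + $38.81 = $130.71
Taxable wages = $1,482.25 − $130.71 = $1,351.54
Federal tax withheld: $1,351.54 × 0.104 = $140.56
Municipal income tax: $1,351.54 × 0.014 = $18.92
State income tax: $1,351.54 × 0.0507 = $68.52
OASDI: $1,482.25 × 0.0656 = $97.24
State unemployment insurance (employee share): $1,482.25 × 0.001 = $1.48
Medicare: $1,482.25 × 0.0138 = $20.46
Vision insurance premium: $125.56
Dental insurance premium: $96.45
Total deductions = $91.90 + $38.81 + $140.56 + $18.92 + $68.52 + $97.24 + $1.48 + $20.46 + $125.56 + $96.45 = $699.90
Net pay = $1,482.25 − $699.90 = $782.35

$782.35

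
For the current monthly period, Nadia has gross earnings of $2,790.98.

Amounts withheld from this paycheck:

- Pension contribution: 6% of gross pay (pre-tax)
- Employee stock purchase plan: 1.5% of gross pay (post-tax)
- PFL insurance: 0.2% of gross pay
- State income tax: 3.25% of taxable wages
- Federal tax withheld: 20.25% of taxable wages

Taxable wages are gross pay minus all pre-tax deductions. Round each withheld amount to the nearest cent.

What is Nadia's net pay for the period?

Pension contribution: $2,790.98 × 0.06 = $167.46
Taxable wages = $2,790.98 − $167.46 = $2,623.52
State income tax: $2,623.52 × 0.0325 = $85.26
Federal tax withheld: $2,623.52 × 0.2025 = $531.26
PFL insurance: $2,790.98 × 0.002 = $5.58
Employee stock purchase plan: $2,790.98 × 0.015 = $41.86
Total deductions = $167.46 + $85.26 + $531.26 + $5.58 + $41.86 = $831.42
Net pay = $2,790.98 − $831.42 = $1,959.56

$1,959.56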